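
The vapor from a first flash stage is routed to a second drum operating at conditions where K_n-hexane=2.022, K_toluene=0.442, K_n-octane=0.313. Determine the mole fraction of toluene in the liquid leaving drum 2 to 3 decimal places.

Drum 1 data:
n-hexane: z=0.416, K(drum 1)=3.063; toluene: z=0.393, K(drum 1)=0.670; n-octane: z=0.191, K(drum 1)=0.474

x_toluene (drum 2) = 0.434

Drum 1:
Material balance + equilibrium reduce to Σ zᵢ(Kᵢ−1)/(1+ψ₁(Kᵢ−1)) = 0.
Check two-phase: ΣzᵢKᵢ = 1.628 > 1 and Σzᵢ/Kᵢ = 1.125 > 1, so g(0) = 0.628 > 0 and g(1) = -0.125 < 0.
Iterate (Newton) starting at ψ₁ = 0.35:
  ψ₁ = 0.350: g = 0.2286, g' = -0.731 → ψ₁ = 0.663
  ψ₁ = 0.663: g = 0.0423, g' = -0.511 → ψ₁ = 0.746
  ψ₁ = 0.746: g = 0.0008, g' = -0.493 → ψ₁ = 0.747
Converged at ψ₁ = 0.747.
Drum-1 compositions:
  n-hexane: x = 0.164, y = 0.501
  toluene: x = 0.522, y = 0.349
  n-octane: x = 0.315, y = 0.149
Drum-2 feed = drum-1 vapor: z₂ = (0.5013, 0.3495, 0.1492).
Drum 2:
Rachford–Rice: g(ψ₂) = Σ zᵢ(Kᵢ−1)/(1+ψ₂(Kᵢ−1)) = 0.
Feasibility: ΣzᵢKᵢ = 1.215, Σzᵢ/Kᵢ = 1.515 — both > 1, two phases present.
Newton iteration, ψ₂⁰ = 0.5:
  ψ₂ = 0.500: g = -0.0875, g' = -0.602 → ψ₂ = 0.355
  ψ₂ = 0.355: g = -0.0026, g' = -0.574 → ψ₂ = 0.350
Converged at ψ₂ = 0.350.
  n-hexane: x = 0.369, y = 0.747
  toluene: x = 0.434, y = 0.192
  n-octane: x = 0.196, y = 0.061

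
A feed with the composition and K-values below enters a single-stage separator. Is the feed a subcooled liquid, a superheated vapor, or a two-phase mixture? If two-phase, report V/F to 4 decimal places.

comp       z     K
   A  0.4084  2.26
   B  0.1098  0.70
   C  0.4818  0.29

two-phase, V/F = 0.1701

ΣzᵢKᵢ = 1.1396; Σzᵢ/Kᵢ = 1.9989.
Both exceed 1, so a two-phase solution exists.
Iterate (Newton) starting at ψ = 0.5:
  ψ = 0.5000: g = -0.25341, g' = -0.8415 → ψ = 0.1989
  ψ = 0.1989: g = -0.02187, g' = -0.7551 → ψ = 0.1699
  ψ = 0.1699: g = 0.00013, g' = -0.7649 → ψ = 0.1701
Converged at ψ = 0.1701.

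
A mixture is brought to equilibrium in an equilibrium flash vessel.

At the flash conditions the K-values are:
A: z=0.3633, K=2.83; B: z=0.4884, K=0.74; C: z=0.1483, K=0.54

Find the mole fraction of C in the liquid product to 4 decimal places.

x_C = 0.2355

Let ψ = V/F and solve Σ zᵢ(Kᵢ−1)/(1+ψ(Kᵢ−1)) = 0.
Check two-phase: ΣzᵢKᵢ = 1.4696 > 1 and Σzᵢ/Kᵢ = 1.0630 > 1, so g(0) = 0.4696 > 0 and g(1) = -0.0630 < 0.
Iterate (Newton) starting at ψ = 0.5:
  ψ = 0.5000: g = 0.11262, g' = -0.4283 → ψ = 0.7629
  ψ = 0.7629: g = 0.01395, g' = -0.3378 → ψ = 0.8042
  ψ = 0.8042: g = 0.00015, g' = -0.3310 → ψ = 0.8047
Converged at ψ = 0.8047.
Compositions from xᵢ = zᵢ/(1+ψ(Kᵢ−1)), yᵢ = Kᵢxᵢ:
  A: x = 0.1469, y = 0.4158
  B: x = 0.6176, y = 0.4570
  C: x = 0.2355, y = 0.1271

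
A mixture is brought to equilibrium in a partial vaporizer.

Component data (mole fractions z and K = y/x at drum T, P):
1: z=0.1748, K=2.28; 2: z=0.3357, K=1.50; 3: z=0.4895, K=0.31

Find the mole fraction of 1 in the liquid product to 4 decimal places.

Let β = V/F and solve Σ zᵢ(Kᵢ−1)/(1+β(Kᵢ−1)) = 0.
Feasibility: ΣzᵢKᵢ = 1.0538, Σzᵢ/Kᵢ = 1.8795 — both > 1, two phases present.
Iterate (Newton) starting at β = 0.51:
  β = 0.5100: g = -0.25203, g' = -0.7130 → β = 0.1565
  β = 0.1565: g = -0.03657, g' = -0.5639 → β = 0.0916
  β = 0.0916: g = 0.00020, g' = -0.5717 → β = 0.0920
Converged at β = 0.0920.
Compositions from xᵢ = zᵢ/(1+β(Kᵢ−1)), yᵢ = Kᵢxᵢ:
  1: x = 0.1564, y = 0.3566
  2: x = 0.3209, y = 0.4814
  3: x = 0.5227, y = 0.1620

x_1 = 0.1564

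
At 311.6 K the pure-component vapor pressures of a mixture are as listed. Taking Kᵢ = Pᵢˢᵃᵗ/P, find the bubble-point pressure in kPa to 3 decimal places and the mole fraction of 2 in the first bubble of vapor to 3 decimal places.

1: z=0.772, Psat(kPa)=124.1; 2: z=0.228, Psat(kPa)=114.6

At the bubble point ψ → 0, so ΣzᵢKᵢ = 1 with Kᵢ = Pᵢˢᵃᵗ/P ⇒ P = ΣzᵢPᵢˢᵃᵗ.
P = 0.772·124.1 + 0.228·114.6 = 121.934 kPa
yᵢ = zᵢPᵢˢᵃᵗ/P ⇒ y_2 = 0.228·114.6/121.934 = 0.214

Pbub = 121.934 kPa, y_2 = 0.214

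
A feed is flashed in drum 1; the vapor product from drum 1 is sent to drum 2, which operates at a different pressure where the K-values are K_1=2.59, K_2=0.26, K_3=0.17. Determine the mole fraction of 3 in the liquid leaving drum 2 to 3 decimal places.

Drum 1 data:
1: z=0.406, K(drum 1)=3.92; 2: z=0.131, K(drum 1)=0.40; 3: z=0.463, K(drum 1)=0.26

Drum 1:
Newton iteration, ψ₁⁰ = 0.5:
  ψ₁ = 0.500: g = -0.1742, g' = -1.307 → ψ₁ = 0.367
  ψ₁ = 0.367: g = 0.0015, g' = -1.362 → ψ₁ = 0.368
Converged at ψ₁ = 0.368.
Drum-1 compositions:
  1: x = 0.196, y = 0.767
  2: x = 0.168, y = 0.067
  3: x = 0.636, y = 0.165
Drum-2 feed = drum-1 vapor: z₂ = (0.7674, 0.0672, 0.1654).
Drum 2:
Rachford–Rice: g(ψ₂) = Σ zᵢ(Kᵢ−1)/(1+ψ₂(Kᵢ−1)) = 0.
g(0) = ΣzᵢKᵢ − 1 = 1.033 and g(1) = 1 − Σzᵢ/Kᵢ = -0.528, so a root lies in (0, 1).
Newton–Raphson from ψ₂ = 0.61:
  ψ₂ = 0.610: g = 0.2506, g' = -1.090 → ψ₂ = 0.840
  ψ₂ = 0.840: g = -0.0624, g' = -1.855 → ψ₂ = 0.806
  ψ₂ = 0.806: g = -0.0038, g' = -1.640 → ψ₂ = 0.804
Converged at ψ₂ = 0.804.
  1: x = 0.337, y = 0.872
  2: x = 0.166, y = 0.043
  3: x = 0.497, y = 0.085

x_3 (drum 2) = 0.497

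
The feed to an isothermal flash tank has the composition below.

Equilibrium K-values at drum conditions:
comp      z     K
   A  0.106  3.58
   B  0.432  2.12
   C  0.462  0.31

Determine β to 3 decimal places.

β = 0.433

Material balance + equilibrium reduce to Σ zᵢ(Kᵢ−1)/(1+β(Kᵢ−1)) = 0.
Feasibility: ΣzᵢKᵢ = 1.439, Σzᵢ/Kᵢ = 1.724 — both > 1, two phases present.
Newton–Raphson from β = 0.4:
  β = 0.400: g = 0.0284, g' = -0.849 → β = 0.433
Converged at β = 0.433.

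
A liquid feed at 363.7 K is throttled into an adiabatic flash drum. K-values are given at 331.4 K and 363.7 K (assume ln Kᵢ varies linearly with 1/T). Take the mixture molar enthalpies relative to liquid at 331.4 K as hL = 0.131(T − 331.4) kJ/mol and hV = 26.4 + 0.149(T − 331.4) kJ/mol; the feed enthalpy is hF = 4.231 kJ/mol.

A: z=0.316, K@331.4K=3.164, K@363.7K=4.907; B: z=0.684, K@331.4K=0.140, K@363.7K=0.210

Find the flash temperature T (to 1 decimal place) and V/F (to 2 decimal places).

Adiabatic flash: solve Rachford–Rice at each trial T, then check hF = ψ·hV(T) + (1−ψ)·hL(T).
  T = 331.4 K: K = (3.164, 0.140), RR gives ψ = 0.051, H_out = 1.356 kJ/mol
  T = 363.7 K: K = (4.907, 0.210), RR gives ψ = 0.225, H_out = 10.300 kJ/mol
  T = 347.5 K: K = (3.978, 0.173), RR gives ψ = 0.152, H_out = 6.177 kJ/mol
  T = 339.4 K: K = (3.555, 0.156), RR gives ψ = 0.107, H_out = 3.879 kJ/mol
  T = 343.4 K: K = (3.760, 0.164), RR gives ψ = 0.130, H_out = 5.040 kJ/mol
  T = 341.4 K: K = (3.657, 0.160), RR gives ψ = 0.119, H_out = 4.466 kJ/mol
Linear interpolation between T = 339.4 (H_out = 3.879) and T = 341.4 (H_out = 4.466) on hF = 4.231 gives T ≈ 340.6 K, at which ψ = 0.11.

T = 340.6 K, V/F = 0.11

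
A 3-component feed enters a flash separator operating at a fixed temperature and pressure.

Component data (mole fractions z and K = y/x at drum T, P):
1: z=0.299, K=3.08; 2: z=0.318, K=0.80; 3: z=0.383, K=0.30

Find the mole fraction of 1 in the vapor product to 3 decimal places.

y_1 = 0.589

Material balance + equilibrium reduce to Σ zᵢ(Kᵢ−1)/(1+ψ(Kᵢ−1)) = 0.
g(0) = ΣzᵢKᵢ − 1 = 0.290 and g(1) = 1 − Σzᵢ/Kᵢ = -0.771, so a root lies in (0, 1).
Newton–Raphson from ψ = 0.54:
  ψ = 0.540: g = -0.2094, g' = -0.788 → ψ = 0.274
  ψ = 0.274: g = -0.0031, g' = -0.826 → ψ = 0.271
Converged at ψ = 0.271.
Compositions from xᵢ = zᵢ/(1+ψ(Kᵢ−1)), yᵢ = Kᵢxᵢ:
  1: x = 0.191, y = 0.589
  2: x = 0.336, y = 0.269
  3: x = 0.472, y = 0.142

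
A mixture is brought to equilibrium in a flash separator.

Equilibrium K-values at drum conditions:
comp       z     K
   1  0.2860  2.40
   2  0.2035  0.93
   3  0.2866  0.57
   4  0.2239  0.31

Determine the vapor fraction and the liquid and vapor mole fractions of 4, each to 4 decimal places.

ψ = 0.1718, x_4 = 0.2540, y_4 = 0.0787

Material balance + equilibrium reduce to Σ zᵢ(Kᵢ−1)/(1+ψ(Kᵢ−1)) = 0.
Check two-phase: ΣzᵢKᵢ = 1.1084 > 1 and Σzᵢ/Kᵢ = 1.5630 > 1, so g(0) = 0.1084 > 0 and g(1) = -0.5630 < 0.
Newton iteration, ψ⁰ = 0.5:
  ψ = 0.5000: g = -0.17209, g' = -0.5295 → ψ = 0.1750
  ψ = 0.1750: g = -0.00179, g' = -0.5625 → ψ = 0.1718
Converged at ψ = 0.1718.
Compositions from xᵢ = zᵢ/(1+ψ(Kᵢ−1)), yᵢ = Kᵢxᵢ:
  1: x = 0.2305, y = 0.5533
  2: x = 0.2060, y = 0.1916
  3: x = 0.3095, y = 0.1764
  4: x = 0.2540, y = 0.0787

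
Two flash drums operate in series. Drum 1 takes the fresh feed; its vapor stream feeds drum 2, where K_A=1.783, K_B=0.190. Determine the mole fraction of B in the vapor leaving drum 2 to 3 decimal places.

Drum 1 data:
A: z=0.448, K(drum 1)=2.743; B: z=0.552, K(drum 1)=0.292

y_B (drum 2) = 0.093

Drum 1:
Material balance + equilibrium reduce to Σ zᵢ(Kᵢ−1)/(1+ψ₁(Kᵢ−1)) = 0.
g(0) = ΣzᵢKᵢ − 1 = 0.390 and g(1) = 1 − Σzᵢ/Kᵢ = -1.054, so a root lies in (0, 1).
Iterate (Newton) starting at ψ₁ = 0.47:
  ψ₁ = 0.470: g = -0.1565, g' = -1.033 → ψ₁ = 0.318
  ψ₁ = 0.318: g = -0.0025, g' = -1.024 → ψ₁ = 0.316
Converged at ψ₁ = 0.316.
Drum-1 compositions:
  A: x = 0.289, y = 0.792
  B: x = 0.711, y = 0.208
Drum-2 feed = drum-1 vapor: z₂ = (0.7923, 0.2077).
Drum 2:
Material balance + equilibrium reduce to Σ zᵢ(Kᵢ−1)/(1+ψ₂(Kᵢ−1)) = 0.
g(0) = ΣzᵢKᵢ − 1 = 0.452 and g(1) = 1 − Σzᵢ/Kᵢ = -0.537, so a root lies in (0, 1).
Binary case is linear: z₁(K₁−1)(1+ψ₂(K₂−1)) + z₂(K₂−1)(1+ψ₂(K₁−1)) = 0
⇒ ψ₂ = [z₁(K₁−1)+z₂(K₂−1)] / [−(K₁−1)(K₂−1)] = 0.4522/0.6342 = 0.713
  A: x = 0.508, y = 0.907
  B: x = 0.492, y = 0.093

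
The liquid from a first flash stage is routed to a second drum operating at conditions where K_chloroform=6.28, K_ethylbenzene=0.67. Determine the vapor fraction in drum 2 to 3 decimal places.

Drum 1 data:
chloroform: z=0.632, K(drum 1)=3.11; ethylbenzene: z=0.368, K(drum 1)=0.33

Drum 1:
Let ψ₁ = V/F and solve Σ zᵢ(Kᵢ−1)/(1+ψ₁(Kᵢ−1)) = 0.
g(0) = ΣzᵢKᵢ − 1 = 1.087 and g(1) = 1 − Σzᵢ/Kᵢ = -0.318, so a root lies in (0, 1).
Binary case is linear: z₁(K₁−1)(1+ψ₁(K₂−1)) + z₂(K₂−1)(1+ψ₁(K₁−1)) = 0
⇒ ψ₁ = [z₁(K₁−1)+z₂(K₂−1)] / [−(K₁−1)(K₂−1)] = 1.0870/1.4137 = 0.769
Drum-1 compositions:
  chloroform: x = 0.241, y = 0.750
  ethylbenzene: x = 0.759, y = 0.250
Drum-2 feed = drum-1 liquid: z₂ = (0.2410, 0.7590).
Drum 2:
Binary case is linear: z₁(K₁−1)(1+ψ₂(K₂−1)) + z₂(K₂−1)(1+ψ₂(K₁−1)) = 0
⇒ ψ₂ = [z₁(K₁−1)+z₂(K₂−1)] / [−(K₁−1)(K₂−1)] = 1.0221/1.7424 = 0.587
  chloroform: x = 0.059, y = 0.369
  ethylbenzene: x = 0.941, y = 0.631

V/F (drum 2) = 0.587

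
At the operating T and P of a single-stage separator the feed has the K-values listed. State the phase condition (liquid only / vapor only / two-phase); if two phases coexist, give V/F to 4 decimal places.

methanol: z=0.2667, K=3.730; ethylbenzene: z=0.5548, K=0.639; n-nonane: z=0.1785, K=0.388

two-phase, V/F = 0.3556

ΣzᵢKᵢ = 1.4186; Σzᵢ/Kᵢ = 1.3998.
Both exceed 1, so a two-phase solution exists.
Material balance + equilibrium reduce to Σ zᵢ(Kᵢ−1)/(1+ψ(Kᵢ−1)) = 0.
Iterate (Newton) starting at ψ = 0.5:
  ψ = 0.5000: g = -0.09394, g' = -0.6018 → ψ = 0.3439
  ψ = 0.3439: g = 0.00849, g' = -0.7303 → ψ = 0.3555
  ψ = 0.3555: g = 0.00008, g' = -0.7162 → ψ = 0.3556
Converged at ψ = 0.3556.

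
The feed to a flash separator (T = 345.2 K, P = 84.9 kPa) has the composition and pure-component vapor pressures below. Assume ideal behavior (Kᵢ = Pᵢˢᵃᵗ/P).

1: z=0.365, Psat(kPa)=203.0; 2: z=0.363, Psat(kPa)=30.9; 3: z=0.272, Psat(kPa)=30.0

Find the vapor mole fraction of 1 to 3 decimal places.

y_1 = 0.754

Raoult's law: Kᵢ = Pᵢˢᵃᵗ/P = Pᵢˢᵃᵗ/84.9.
  K_1 = 203.0/84.9 = 2.39105, K_2 = 30.9/84.9 = 0.36396, K_3 = 30.0/84.9 = 0.35336
Iterate (Newton) starting at V/F = 0.33:
  V/F = 0.330: g = -0.1678, g' = -0.751 → V/F = 0.106
  V/F = 0.106: g = 0.0057, g' = -0.836 → V/F = 0.113
Converged at V/F = 0.113.
Compositions from xᵢ = zᵢ/(1+V/F(Kᵢ−1)), yᵢ = Kᵢxᵢ:
  1: x = 0.315, y = 0.754
  2: x = 0.391, y = 0.142
  3: x = 0.294, y = 0.104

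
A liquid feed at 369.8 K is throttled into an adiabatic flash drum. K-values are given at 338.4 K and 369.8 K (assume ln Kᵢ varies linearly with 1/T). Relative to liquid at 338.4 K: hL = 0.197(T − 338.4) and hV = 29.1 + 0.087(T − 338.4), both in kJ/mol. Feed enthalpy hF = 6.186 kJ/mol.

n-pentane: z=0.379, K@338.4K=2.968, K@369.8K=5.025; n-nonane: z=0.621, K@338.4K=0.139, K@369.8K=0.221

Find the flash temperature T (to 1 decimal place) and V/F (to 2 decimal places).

T = 344.2 K, V/F = 0.18

Adiabatic flash: solve Rachford–Rice at each trial T, then check hF = ψ·hV(T) + (1−ψ)·hL(T).
  T = 338.4 K: K = (2.968, 0.139), RR gives ψ = 0.125, H_out = 3.627 kJ/mol
  T = 369.8 K: K = (5.025, 0.221), RR gives ψ = 0.332, H_out = 14.706 kJ/mol
  T = 354.1 K: K = (3.907, 0.177), RR gives ψ = 0.247, H_out = 9.853 kJ/mol
  T = 346.2 K: K = (3.413, 0.157), RR gives ψ = 0.192, H_out = 6.969 kJ/mol
  T = 342.3 K: K = (3.185, 0.148), RR gives ψ = 0.161, H_out = 5.373 kJ/mol
  T = 344.2 K: K = (3.295, 0.152), RR gives ψ = 0.177, H_out = 6.167 kJ/mol
Linear interpolation between T = 344.2 (H_out = 6.167) and T = 346.2 (H_out = 6.969) on hF = 6.186 gives T ≈ 344.2 K, at which ψ = 0.18.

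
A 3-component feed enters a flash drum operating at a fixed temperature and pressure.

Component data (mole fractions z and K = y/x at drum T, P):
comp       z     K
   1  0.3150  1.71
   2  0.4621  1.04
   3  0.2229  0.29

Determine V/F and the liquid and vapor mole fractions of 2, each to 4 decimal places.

V/F = 0.3053, x_2 = 0.4565, y_2 = 0.4748

Material balance + equilibrium reduce to Σ zᵢ(Kᵢ−1)/(1+V/F(Kᵢ−1)) = 0.
Check two-phase: ΣzᵢKᵢ = 1.0839 > 1 and Σzᵢ/Kᵢ = 1.3972 > 1, so g(0) = 0.0839 > 0 and g(1) = -0.3972 < 0.
Newton iteration, V/F⁰ = 0.31:
  V/F = 0.3100: g = -0.00136, g' = -0.2921 → V/F = 0.3053
Converged at V/F = 0.3053.
Compositions from xᵢ = zᵢ/(1+V/F(Kᵢ−1)), yᵢ = Kᵢxᵢ:
  1: x = 0.2589, y = 0.4427
  2: x = 0.4565, y = 0.4748
  3: x = 0.2846, y = 0.0825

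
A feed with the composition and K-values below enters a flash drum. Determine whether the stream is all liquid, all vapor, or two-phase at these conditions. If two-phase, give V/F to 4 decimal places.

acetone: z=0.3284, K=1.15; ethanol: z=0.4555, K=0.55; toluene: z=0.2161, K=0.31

ΣzᵢKᵢ = 0.6952; Σzᵢ/Kᵢ = 1.8108.
Since ΣzᵢKᵢ < 1 the mixture is below its bubble point — single liquid phase.

all liquid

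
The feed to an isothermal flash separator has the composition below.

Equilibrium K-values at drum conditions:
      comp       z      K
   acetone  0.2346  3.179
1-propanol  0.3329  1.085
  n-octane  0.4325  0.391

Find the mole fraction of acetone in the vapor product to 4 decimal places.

Material balance + equilibrium reduce to Σ zᵢ(Kᵢ−1)/(1+V/F(Kᵢ−1)) = 0.
Check two-phase: ΣzᵢKᵢ = 1.2761 > 1 and Σzᵢ/Kᵢ = 1.4868 > 1, so g(0) = 0.2761 > 0 and g(1) = -0.4868 < 0.
Iterate (Newton) starting at V/F = 0.5:
  V/F = 0.5000: g = -0.10692, g' = -0.5889 → V/F = 0.3185
  V/F = 0.3185: g = 0.00257, g' = -0.6374 → V/F = 0.3225
Converged at V/F = 0.3225.
Compositions from xᵢ = zᵢ/(1+V/F(Kᵢ−1)), yᵢ = Kᵢxᵢ:
  acetone: x = 0.1378, y = 0.4380
  1-propanol: x = 0.3240, y = 0.3516
  n-octane: x = 0.5382, y = 0.2104

y_acetone = 0.4380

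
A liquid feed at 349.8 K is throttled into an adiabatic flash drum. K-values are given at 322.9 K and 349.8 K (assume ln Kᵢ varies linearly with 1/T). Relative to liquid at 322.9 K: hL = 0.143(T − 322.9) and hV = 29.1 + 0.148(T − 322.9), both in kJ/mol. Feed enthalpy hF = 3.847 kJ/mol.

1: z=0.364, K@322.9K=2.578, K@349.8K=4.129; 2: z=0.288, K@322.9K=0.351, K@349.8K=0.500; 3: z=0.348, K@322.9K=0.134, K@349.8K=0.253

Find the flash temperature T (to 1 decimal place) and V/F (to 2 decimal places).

Adiabatic flash: solve Rachford–Rice at each trial T, then check hF = ψ·hV(T) + (1−ψ)·hL(T).
  T = 322.9 K: K = (2.578, 0.351, 0.134), RR gives ψ = 0.071, H_out = 2.053 kJ/mol
  T = 349.8 K: K = (4.129, 0.500, 0.253), RR gives ψ = 0.364, H_out = 14.474 kJ/mol
  T = 336.4 K: K = (3.296, 0.422, 0.187), RR gives ψ = 0.235, H_out = 8.795 kJ/mol
  T = 329.6 K: K = (2.920, 0.385, 0.159), RR gives ψ = 0.160, H_out = 5.617 kJ/mol
  T = 326.2 K: K = (2.743, 0.368, 0.146), RR gives ψ = 0.117, H_out = 3.878 kJ/mol
  T = 324.5 K: K = (2.657, 0.359, 0.140), RR gives ψ = 0.094, H_out = 2.957 kJ/mol
Linear interpolation between T = 324.5 (H_out = 2.957) and T = 326.2 (H_out = 3.878) on hF = 3.847 gives T ≈ 326.1 K, at which ψ = 0.12.

T = 326.1 K, V/F = 0.12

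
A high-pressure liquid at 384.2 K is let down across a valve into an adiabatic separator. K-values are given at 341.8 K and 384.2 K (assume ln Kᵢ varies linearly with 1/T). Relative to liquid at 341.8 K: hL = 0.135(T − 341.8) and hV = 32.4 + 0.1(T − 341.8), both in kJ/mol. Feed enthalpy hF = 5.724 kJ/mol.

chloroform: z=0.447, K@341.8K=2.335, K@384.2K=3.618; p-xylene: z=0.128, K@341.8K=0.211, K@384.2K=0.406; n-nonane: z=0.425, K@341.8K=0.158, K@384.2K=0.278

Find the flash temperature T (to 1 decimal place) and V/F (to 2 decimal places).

T = 345.6 K, V/F = 0.16

Adiabatic flash: solve Rachford–Rice at each trial T, then check hF = ψ·hV(T) + (1−ψ)·hL(T).
  T = 341.8 K: K = (2.335, 0.211, 0.158), RR gives ψ = 0.124, H_out = 4.032 kJ/mol
  T = 384.2 K: K = (3.618, 0.406, 0.278), RR gives ψ = 0.433, H_out = 19.103 kJ/mol
  T = 363.0 K: K = (2.944, 0.298, 0.213), RR gives ψ = 0.298, H_out = 12.290 kJ/mol
  T = 352.4 K: K = (2.631, 0.252, 0.184), RR gives ψ = 0.220, H_out = 8.463 kJ/mol
  T = 347.1 K: K = (2.481, 0.231, 0.171), RR gives ψ = 0.175, H_out = 6.346 kJ/mol
  T = 344.5 K: K = (2.409, 0.221, 0.164), RR gives ψ = 0.151, H_out = 5.239 kJ/mol
  T = 345.8 K: K = (2.445, 0.226, 0.168), RR gives ψ = 0.163, H_out = 5.799 kJ/mol
Linear interpolation between T = 344.5 (H_out = 5.239) and T = 345.8 (H_out = 5.799) on hF = 5.724 gives T ≈ 345.6 K, at which ψ = 0.16.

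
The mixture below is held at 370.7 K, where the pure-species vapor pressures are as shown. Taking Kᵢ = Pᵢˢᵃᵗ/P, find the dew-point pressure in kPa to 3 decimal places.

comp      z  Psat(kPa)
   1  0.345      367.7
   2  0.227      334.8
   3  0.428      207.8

At the dew point ψ → 1, so Σzᵢ/Kᵢ = 1 with Kᵢ = Pᵢˢᵃᵗ/P ⇒ 1/P = Σzᵢ/Pᵢˢᵃᵗ.
1/P = 0.345/367.7 + 0.227/334.8 + 0.428/207.8 = 0.003676 ⇒ P = 272.038 kPa

Pdew = 272.038 kPa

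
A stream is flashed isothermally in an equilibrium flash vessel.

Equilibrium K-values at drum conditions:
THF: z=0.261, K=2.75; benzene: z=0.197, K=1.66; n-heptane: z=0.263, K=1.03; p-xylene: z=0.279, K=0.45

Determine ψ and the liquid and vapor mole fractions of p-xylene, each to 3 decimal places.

Newton–Raphson from ψ = 0.49:
  ψ = 0.490: g = 0.1419, g' = -0.439 → ψ = 0.813
  ψ = 0.813: g = 0.0032, g' = -0.449 → ψ = 0.820
Converged at ψ = 0.820.
Compositions from xᵢ = zᵢ/(1+ψ(Kᵢ−1)), yᵢ = Kᵢxᵢ:
  THF: x = 0.107, y = 0.295
  benzene: x = 0.128, y = 0.212
  n-heptane: x = 0.257, y = 0.264
  p-xylene: x = 0.508, y = 0.229

ψ = 0.820, x_p-xylene = 0.508, y_p-xylene = 0.229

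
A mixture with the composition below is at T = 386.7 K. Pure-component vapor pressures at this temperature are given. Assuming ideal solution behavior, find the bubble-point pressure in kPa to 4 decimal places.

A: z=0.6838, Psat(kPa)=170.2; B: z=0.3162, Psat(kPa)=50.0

At the bubble point ψ → 0, so ΣzᵢKᵢ = 1 with Kᵢ = Pᵢˢᵃᵗ/P ⇒ P = ΣzᵢPᵢˢᵃᵗ.
P = 0.6838·170.2 + 0.3162·50.0 = 132.1928 kPa

Pbub = 132.1928 kPa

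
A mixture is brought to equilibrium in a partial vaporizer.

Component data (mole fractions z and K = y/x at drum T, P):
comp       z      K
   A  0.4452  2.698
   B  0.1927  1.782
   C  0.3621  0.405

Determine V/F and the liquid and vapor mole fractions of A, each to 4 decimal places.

Material balance + equilibrium reduce to Σ zᵢ(Kᵢ−1)/(1+V/F(Kᵢ−1)) = 0.
Feasibility: ΣzᵢKᵢ = 1.6912, Σzᵢ/Kᵢ = 1.1672 — both > 1, two phases present.
Newton iteration, V/F⁰ = 0.5:
  V/F = 0.5000: g = 0.21049, g' = -0.6961 → V/F = 0.8024
  V/F = 0.8024: g = 0.00031, g' = -0.7439 → V/F = 0.8028
Converged at V/F = 0.8028.
Compositions from xᵢ = zᵢ/(1+V/F(Kᵢ−1)), yᵢ = Kᵢxᵢ:
  A: x = 0.1884, y = 0.5083
  B: x = 0.1184, y = 0.2110
  C: x = 0.6932, y = 0.2808

V/F = 0.8028, x_A = 0.1884, y_A = 0.5083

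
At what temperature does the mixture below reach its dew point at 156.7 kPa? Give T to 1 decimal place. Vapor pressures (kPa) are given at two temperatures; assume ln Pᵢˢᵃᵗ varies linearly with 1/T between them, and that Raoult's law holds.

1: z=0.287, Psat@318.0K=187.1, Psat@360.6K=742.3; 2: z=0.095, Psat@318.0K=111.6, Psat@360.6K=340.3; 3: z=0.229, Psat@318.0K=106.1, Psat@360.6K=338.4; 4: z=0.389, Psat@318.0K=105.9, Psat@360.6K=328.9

T = 326.2 K

Dew-point temperature: Σzᵢ·P/Pᵢˢᵃᵗ(T) = 1. Interpolate ln Pᵢˢᵃᵗ = aᵢ + bᵢ/T.
  T = 318.0 K: ΣzᵢP/Pᵢˢᵃᵗ = 1.2876
  T = 360.6 K: ΣzᵢP/Pᵢˢᵃᵗ = 0.3957
  T = 339.3 K: ΣzᵢP/Pᵢˢᵃᵗ = 0.6871
  T = 328.6 K: ΣzᵢP/Pᵢˢᵃᵗ = 0.9322
  T = 323.3 K: ΣzᵢP/Pᵢˢᵃᵗ = 1.0926
  T = 326.0 K: ΣzᵢP/Pᵢˢᵃᵗ = 1.0070
Interpolating between 326.0 K and 328.6 K gives T ≈ 326.2 K.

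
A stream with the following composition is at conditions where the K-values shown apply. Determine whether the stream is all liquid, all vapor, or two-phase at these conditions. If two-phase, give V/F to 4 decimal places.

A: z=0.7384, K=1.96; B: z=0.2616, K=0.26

ΣzᵢKᵢ = 1.5153; Σzᵢ/Kᵢ = 1.3829.
Both exceed 1, so a two-phase solution exists.
Rachford–Rice: g(ψ) = Σ zᵢ(Kᵢ−1)/(1+ψ(Kᵢ−1)) = 0.
Binary case is linear: z₁(K₁−1)(1+ψ(K₂−1)) + z₂(K₂−1)(1+ψ(K₁−1)) = 0
⇒ ψ = [z₁(K₁−1)+z₂(K₂−1)] / [−(K₁−1)(K₂−1)] = 0.51528/0.71040 = 0.7253

two-phase, V/F = 0.7253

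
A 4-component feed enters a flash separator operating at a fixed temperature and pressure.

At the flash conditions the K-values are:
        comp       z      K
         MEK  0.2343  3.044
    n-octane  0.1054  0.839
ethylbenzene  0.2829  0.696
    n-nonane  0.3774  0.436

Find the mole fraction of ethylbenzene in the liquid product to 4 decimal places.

x_ethylbenzene = 0.2999

Rachford–Rice: g(V/F) = Σ zᵢ(Kᵢ−1)/(1+V/F(Kᵢ−1)) = 0.
g(0) = ΣzᵢKᵢ − 1 = 0.1631 and g(1) = 1 − Σzᵢ/Kᵢ = -0.4747, so a root lies in (0, 1).
Newton iteration, V/F⁰ = 0.4:
  V/F = 0.4000: g = -0.12742, g' = -0.5335 → V/F = 0.1612
  V/F = 0.1612: g = 0.01826, g' = -0.7309 → V/F = 0.1861
  V/F = 0.1861: g = 0.00045, g' = -0.6958 → V/F = 0.1868
Converged at V/F = 0.1868.
Compositions from xᵢ = zᵢ/(1+V/F(Kᵢ−1)), yᵢ = Kᵢxᵢ:
  MEK: x = 0.1696, y = 0.5162
  n-octane: x = 0.1087, y = 0.0912
  ethylbenzene: x = 0.2999, y = 0.2088
  n-nonane: x = 0.4218, y = 0.1839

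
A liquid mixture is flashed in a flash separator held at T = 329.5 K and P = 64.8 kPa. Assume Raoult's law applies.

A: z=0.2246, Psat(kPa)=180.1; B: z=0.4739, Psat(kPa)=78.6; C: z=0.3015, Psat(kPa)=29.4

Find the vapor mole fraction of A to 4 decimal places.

Raoult's law: Kᵢ = Pᵢˢᵃᵗ/P = Pᵢˢᵃᵗ/64.8.
  K_A = 180.1/64.8 = 2.779321, K_B = 78.6/64.8 = 1.212963, K_C = 29.4/64.8 = 0.453704
Rachford–Rice: g(V/F) = Σ zᵢ(Kᵢ−1)/(1+V/F(Kᵢ−1)) = 0.
Check two-phase: ΣzᵢKᵢ = 1.3359 > 1 and Σzᵢ/Kᵢ = 1.1360 > 1, so g(0) = 0.3359 > 0 and g(1) = -0.1360 < 0.
Newton–Raphson from V/F = 0.57:
  V/F = 0.5700: g = 0.04922, g' = -0.3821 → V/F = 0.6988
  V/F = 0.6988: g = -0.00042, g' = -0.3930 → V/F = 0.6977
Converged at V/F = 0.6977.
Compositions from xᵢ = zᵢ/(1+V/F(Kᵢ−1)), yᵢ = Kᵢxᵢ:
  A: x = 0.1002, y = 0.2785
  B: x = 0.4126, y = 0.5005
  C: x = 0.4872, y = 0.2210

y_A = 0.2785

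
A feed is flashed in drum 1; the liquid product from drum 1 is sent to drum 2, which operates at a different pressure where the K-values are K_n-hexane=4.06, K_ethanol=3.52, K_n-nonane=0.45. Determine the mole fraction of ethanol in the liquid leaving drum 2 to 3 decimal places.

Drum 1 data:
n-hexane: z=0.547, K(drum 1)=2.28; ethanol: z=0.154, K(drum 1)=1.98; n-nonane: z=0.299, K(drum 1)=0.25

Drum 1:
Rachford–Rice: g(ψ₁) = Σ zᵢ(Kᵢ−1)/(1+ψ₁(Kᵢ−1)) = 0.
g(0) = ΣzᵢKᵢ − 1 = 0.627 and g(1) = 1 − Σzᵢ/Kᵢ = -0.514, so a root lies in (0, 1).
Iterate (Newton) starting at ψ₁ = 0.69:
  ψ₁ = 0.690: g = -0.0029, g' = -1.028 → ψ₁ = 0.687
Converged at ψ₁ = 0.687.
Drum-1 compositions:
  n-hexane: x = 0.291, y = 0.664
  ethanol: x = 0.092, y = 0.182
  n-nonane: x = 0.617, y = 0.154
Drum-2 feed = drum-1 liquid: z₂ = (0.2910, 0.0920, 0.6169).
Drum 2:
Let ψ₂ = V/F and solve Σ zᵢ(Kᵢ−1)/(1+ψ₂(Kᵢ−1)) = 0.
Feasibility: ΣzᵢKᵢ = 1.783, Σzᵢ/Kᵢ = 1.469 — both > 1, two phases present.
Iterate (Newton) starting at ψ₂ = 0.5:
  ψ₂ = 0.500: g = -0.0134, g' = -0.895 → ψ₂ = 0.485
Converged at ψ₂ = 0.485.
  n-hexane: x = 0.117, y = 0.476
  ethanol: x = 0.041, y = 0.146
  n-nonane: x = 0.841, y = 0.379

x_ethanol (drum 2) = 0.041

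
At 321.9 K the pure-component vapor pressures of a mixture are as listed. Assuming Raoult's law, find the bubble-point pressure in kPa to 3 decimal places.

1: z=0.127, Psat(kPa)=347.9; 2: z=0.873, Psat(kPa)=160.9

Pbub = 184.649 kPa

At the bubble point ψ → 0, so ΣzᵢKᵢ = 1 with Kᵢ = Pᵢˢᵃᵗ/P ⇒ P = ΣzᵢPᵢˢᵃᵗ.
P = 0.127·347.9 + 0.873·160.9 = 184.649 kPa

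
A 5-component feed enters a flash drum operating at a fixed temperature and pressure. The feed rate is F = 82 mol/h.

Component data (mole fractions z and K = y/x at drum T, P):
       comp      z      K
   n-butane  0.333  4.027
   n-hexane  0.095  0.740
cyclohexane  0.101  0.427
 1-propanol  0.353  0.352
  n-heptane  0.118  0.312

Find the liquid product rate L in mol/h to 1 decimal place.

L = 54.2 mol/h

Rachford–Rice: g(ψ) = Σ zᵢ(Kᵢ−1)/(1+ψ(Kᵢ−1)) = 0.
Check two-phase: ΣzᵢKᵢ = 1.615 > 1 and Σzᵢ/Kᵢ = 1.829 > 1, so g(0) = 0.615 > 0 and g(1) = -0.829 < 0.
Newton–Raphson from ψ = 0.37:
  ψ = 0.370: g = -0.0351, g' = -1.097 → ψ = 0.338
  ψ = 0.338: g = 0.0007, g' = -1.142 → ψ = 0.339
Converged at ψ = 0.339.
Then V = ψ·F = 0.3386·82 = 27.8 mol/h and L = F − V = 54.2 mol/h.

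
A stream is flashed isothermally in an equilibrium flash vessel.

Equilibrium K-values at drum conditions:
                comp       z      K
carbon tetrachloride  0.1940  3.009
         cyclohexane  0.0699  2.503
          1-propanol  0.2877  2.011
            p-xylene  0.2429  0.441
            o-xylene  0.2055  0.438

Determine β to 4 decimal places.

β = 0.6538

Let β = V/F and solve Σ zᵢ(Kᵢ−1)/(1+β(Kᵢ−1)) = 0.
Feasibility: ΣzᵢKᵢ = 1.5344, Σzᵢ/Kᵢ = 1.2554 — both > 1, two phases present.
Newton–Raphson from β = 0.46:
  β = 0.4600: g = 0.12467, g' = -0.6593 → β = 0.6491
  β = 0.6491: g = 0.00304, g' = -0.6430 → β = 0.6538
Converged at β = 0.6538.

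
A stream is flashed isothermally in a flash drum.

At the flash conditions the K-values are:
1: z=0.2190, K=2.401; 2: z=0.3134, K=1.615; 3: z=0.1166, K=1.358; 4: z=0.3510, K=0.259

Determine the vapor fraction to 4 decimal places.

Material balance + equilibrium reduce to Σ zᵢ(Kᵢ−1)/(1+ψ(Kᵢ−1)) = 0.
Feasibility: ΣzᵢKᵢ = 1.2812, Σzᵢ/Kᵢ = 1.7263 — both > 1, two phases present.
Newton–Raphson from ψ = 0.59:
  ψ = 0.5900: g = -0.11827, g' = -0.8113 → ψ = 0.4442
  ψ = 0.4442: g = -0.01120, g' = -0.6758 → ψ = 0.4277
  ψ = 0.4277: g = -0.00008, g' = -0.6667 → ψ = 0.4275
Converged at ψ = 0.4275.

ψ = 0.4275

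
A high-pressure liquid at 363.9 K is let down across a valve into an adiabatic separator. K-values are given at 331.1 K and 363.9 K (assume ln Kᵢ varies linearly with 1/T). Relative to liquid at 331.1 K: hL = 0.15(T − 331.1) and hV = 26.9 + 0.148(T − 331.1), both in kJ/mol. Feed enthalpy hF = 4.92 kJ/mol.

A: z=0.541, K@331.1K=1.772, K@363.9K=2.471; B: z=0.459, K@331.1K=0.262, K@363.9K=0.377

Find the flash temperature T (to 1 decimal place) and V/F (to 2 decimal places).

Adiabatic flash: solve Rachford–Rice at each trial T, then check hF = ψ·hV(T) + (1−ψ)·hL(T).
  T = 331.1 K: K = (1.772, 0.262), RR gives ψ = 0.139, H_out = 3.726 kJ/mol
  T = 363.9 K: K = (2.471, 0.377), RR gives ψ = 0.556, H_out = 19.849 kJ/mol
  T = 347.5 K: K = (2.109, 0.317), RR gives ψ = 0.378, H_out = 12.621 kJ/mol
  T = 339.3 K: K = (1.937, 0.289), RR gives ψ = 0.271, H_out = 8.516 kJ/mol
  T = 335.2 K: K = (1.854, 0.275), RR gives ψ = 0.209, H_out = 6.232 kJ/mol
  T = 333.1 K: K = (1.812, 0.268), RR gives ψ = 0.174, H_out = 4.980 kJ/mol
Linear interpolation between T = 331.1 (H_out = 3.726) and T = 333.1 (H_out = 4.980) on hF = 4.92 gives T ≈ 333.0 K, at which ψ = 0.17.

T = 333.0 K, V/F = 0.17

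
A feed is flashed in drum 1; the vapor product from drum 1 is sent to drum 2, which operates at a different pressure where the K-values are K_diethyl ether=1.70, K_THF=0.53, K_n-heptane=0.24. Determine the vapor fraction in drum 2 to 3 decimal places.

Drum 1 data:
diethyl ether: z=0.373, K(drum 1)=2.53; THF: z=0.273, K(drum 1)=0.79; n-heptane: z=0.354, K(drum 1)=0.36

V/F (drum 2) = 0.416

Drum 1:
Iterate (Newton) starting at ψ₁ = 0.62:
  ψ₁ = 0.620: g = -0.1486, g' = -0.644 → ψ₁ = 0.389
  ψ₁ = 0.389: g = -0.0065, g' = -0.614 → ψ₁ = 0.379
Converged at ψ₁ = 0.379.
Drum-1 compositions:
  diethyl ether: x = 0.236, y = 0.597
  THF: x = 0.297, y = 0.234
  n-heptane: x = 0.467, y = 0.168
Drum-2 feed = drum-1 vapor: z₂ = (0.5975, 0.2343, 0.1682).
Drum 2:
Newton iteration, ψ₂⁰ = 0.5:
  ψ₂ = 0.500: g = -0.0403, g' = -0.502 → ψ₂ = 0.420
  ψ₂ = 0.420: g = -0.0016, g' = -0.465 → ψ₂ = 0.416
Converged at ψ₂ = 0.416.
  diethyl ether: x = 0.463, y = 0.787
  THF: x = 0.291, y = 0.154
  n-heptane: x = 0.246, y = 0.059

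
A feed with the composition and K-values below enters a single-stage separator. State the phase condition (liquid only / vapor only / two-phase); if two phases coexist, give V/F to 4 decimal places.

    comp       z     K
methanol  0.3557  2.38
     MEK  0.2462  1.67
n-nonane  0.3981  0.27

ΣzᵢKᵢ = 1.3652; Σzᵢ/Kᵢ = 1.7713.
Both exceed 1, so a two-phase solution exists.
Let ψ = V/F and solve Σ zᵢ(Kᵢ−1)/(1+ψ(Kᵢ−1)) = 0.
Newton iteration, ψ⁰ = 0.54:
  ψ = 0.5400: g = -0.07732, g' = -0.8601 → ψ = 0.4501
  ψ = 0.4501: g = -0.00330, g' = -0.7936 → ψ = 0.4459
Converged at ψ = 0.4459.

two-phase, V/F = 0.4459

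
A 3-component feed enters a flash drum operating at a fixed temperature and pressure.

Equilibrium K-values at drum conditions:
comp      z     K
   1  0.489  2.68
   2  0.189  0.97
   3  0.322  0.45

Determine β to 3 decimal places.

Material balance + equilibrium reduce to Σ zᵢ(Kᵢ−1)/(1+β(Kᵢ−1)) = 0.
Check two-phase: ΣzᵢKᵢ = 1.639 > 1 and Σzᵢ/Kᵢ = 1.093 > 1, so g(0) = 0.639 > 0 and g(1) = -0.093 < 0.
Iterate (Newton) starting at β = 0.64:
  β = 0.640: g = 0.1168, g' = -0.553 → β = 0.851
  β = 0.851: g = -0.0008, g' = -0.578 → β = 0.850
Converged at β = 0.850.

β = 0.850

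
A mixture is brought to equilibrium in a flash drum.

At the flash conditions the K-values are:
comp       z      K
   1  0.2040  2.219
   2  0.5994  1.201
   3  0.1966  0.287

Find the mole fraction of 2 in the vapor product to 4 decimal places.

Let β = V/F and solve Σ zᵢ(Kᵢ−1)/(1+β(Kᵢ−1)) = 0.
g(0) = ΣzᵢKᵢ − 1 = 0.2290 and g(1) = 1 − Σzᵢ/Kᵢ = -0.2760, so a root lies in (0, 1).
Iterate (Newton) starting at β = 0.5:
  β = 0.5000: g = 0.04615, g' = -0.3784 → β = 0.6220
  β = 0.6220: g = -0.00334, g' = -0.4399 → β = 0.6144
  β = 0.6144: g = -0.00002, g' = -0.4348 → β = 0.6143
Converged at β = 0.6143.
Compositions from xᵢ = zᵢ/(1+β(Kᵢ−1)), yᵢ = Kᵢxᵢ:
  1: x = 0.1166, y = 0.2588
  2: x = 0.5335, y = 0.6408
  3: x = 0.3498, y = 0.1004

y_2 = 0.6408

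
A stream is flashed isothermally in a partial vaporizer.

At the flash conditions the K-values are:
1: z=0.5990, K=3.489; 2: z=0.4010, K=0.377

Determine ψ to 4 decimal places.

Material balance + equilibrium reduce to Σ zᵢ(Kᵢ−1)/(1+ψ(Kᵢ−1)) = 0.
g(0) = ΣzᵢKᵢ − 1 = 1.2411 and g(1) = 1 − Σzᵢ/Kᵢ = -0.2353, so a root lies in (0, 1).
Newton–Raphson from ψ = 0.5:
  ψ = 0.5000: g = 0.30140, g' = -1.0649 → ψ = 0.7830
  ψ = 0.7830: g = 0.01781, g' = -1.0200 → ψ = 0.8005
  ψ = 0.8005: g = -0.00012, g' = -1.0338 → ψ = 0.8004
Converged at ψ = 0.8004.

ψ = 0.8004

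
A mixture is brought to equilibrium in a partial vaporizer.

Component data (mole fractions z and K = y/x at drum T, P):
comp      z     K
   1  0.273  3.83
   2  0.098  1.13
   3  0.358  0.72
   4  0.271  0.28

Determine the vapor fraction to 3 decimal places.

Rachford–Rice: g(ψ) = Σ zᵢ(Kᵢ−1)/(1+ψ(Kᵢ−1)) = 0.
Feasibility: ΣzᵢKᵢ = 1.490, Σzᵢ/Kᵢ = 1.623 — both > 1, two phases present.
Newton iteration, ψ⁰ = 0.41:
  ψ = 0.410: g = -0.0204, g' = -0.789 → ψ = 0.384
Converged at ψ = 0.384.

ψ = 0.384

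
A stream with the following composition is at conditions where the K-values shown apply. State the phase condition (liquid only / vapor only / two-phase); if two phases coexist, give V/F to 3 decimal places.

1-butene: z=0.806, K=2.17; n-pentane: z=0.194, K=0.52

vapor only

ΣzᵢKᵢ = 1.850; Σzᵢ/Kᵢ = 0.745.
Since Σzᵢ/Kᵢ < 1 the mixture is above its dew point — single vapor phase.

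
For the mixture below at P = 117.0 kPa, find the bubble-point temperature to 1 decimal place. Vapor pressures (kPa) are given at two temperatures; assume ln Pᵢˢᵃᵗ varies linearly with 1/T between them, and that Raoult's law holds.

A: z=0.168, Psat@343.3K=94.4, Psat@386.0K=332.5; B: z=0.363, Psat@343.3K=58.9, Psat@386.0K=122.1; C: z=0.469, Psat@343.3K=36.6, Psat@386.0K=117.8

T = 373.7 K

Bubble-point temperature: ΣzᵢPᵢˢᵃᵗ(T) = P. Interpolate ln Pᵢˢᵃᵗ = aᵢ + bᵢ/T.
  T = 343.3 K: ΣzᵢPᵢˢᵃᵗ = 54.41 kPa
  T = 386.0 K: ΣzᵢPᵢˢᵃᵗ = 155.43 kPa
  T = 364.6 K: ΣzᵢPᵢˢᵃᵗ = 94.08 kPa
  T = 375.3 K: ΣzᵢPᵢˢᵃᵗ = 121.62 kPa
  T = 370.0 K: ΣzᵢPᵢˢᵃᵗ = 107.25 kPa
  T = 372.6 K: ΣzᵢPᵢˢᵃᵗ = 114.12 kPa
  T = 374.0 K: ΣzᵢPᵢˢᵃᵗ = 117.96 kPa
Interpolating between 372.6 K and 374.0 K gives T ≈ 373.7 K.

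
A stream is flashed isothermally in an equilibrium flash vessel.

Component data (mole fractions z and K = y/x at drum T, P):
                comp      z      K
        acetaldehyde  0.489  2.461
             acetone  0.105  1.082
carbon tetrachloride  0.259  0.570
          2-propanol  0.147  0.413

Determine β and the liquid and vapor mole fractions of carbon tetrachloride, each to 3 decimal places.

Let β = V/F and solve Σ zᵢ(Kᵢ−1)/(1+β(Kᵢ−1)) = 0.
Feasibility: ΣzᵢKᵢ = 1.525, Σzᵢ/Kᵢ = 1.106 — both > 1, two phases present.
Newton iteration, β⁰ = 0.5:
  β = 0.500: g = 0.1571, g' = -0.528 → β = 0.797
  β = 0.797: g = 0.0064, g' = -0.513 → β = 0.810
Converged at β = 0.810.
Compositions from xᵢ = zᵢ/(1+β(Kᵢ−1)), yᵢ = Kᵢxᵢ:
  acetaldehyde: x = 0.224, y = 0.551
  acetone: x = 0.098, y = 0.107
  carbon tetrachloride: x = 0.397, y = 0.226
  2-propanol: x = 0.280, y = 0.116

β = 0.810, x_carbon tetrachloride = 0.397, y_carbon tetrachloride = 0.226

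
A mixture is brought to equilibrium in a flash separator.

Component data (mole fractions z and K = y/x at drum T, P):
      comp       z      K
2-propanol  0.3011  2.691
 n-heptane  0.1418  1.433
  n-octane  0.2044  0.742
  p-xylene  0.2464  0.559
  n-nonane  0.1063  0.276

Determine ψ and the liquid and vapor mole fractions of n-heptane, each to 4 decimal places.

ψ = 0.5115, x_n-heptane = 0.1161, y_n-heptane = 0.1664

Material balance + equilibrium reduce to Σ zᵢ(Kᵢ−1)/(1+ψ(Kᵢ−1)) = 0.
Check two-phase: ΣzᵢKᵢ = 1.3322 > 1 and Σzᵢ/Kᵢ = 1.3122 > 1, so g(0) = 0.3322 > 0 and g(1) = -0.3122 < 0.
Newton iteration, ψ⁰ = 0.46:
  ψ = 0.4600: g = 0.02605, g' = -0.5091 → ψ = 0.5112
  ψ = 0.5112: g = 0.00016, g' = -0.5039 → ψ = 0.5115
Converged at ψ = 0.5115.
Compositions from xᵢ = zᵢ/(1+ψ(Kᵢ−1)), yᵢ = Kᵢxᵢ:
  2-propanol: x = 0.1615, y = 0.4345
  n-heptane: x = 0.1161, y = 0.1664
  n-octane: x = 0.2355, y = 0.1747
  p-xylene: x = 0.3182, y = 0.1779
  n-nonane: x = 0.1688, y = 0.0466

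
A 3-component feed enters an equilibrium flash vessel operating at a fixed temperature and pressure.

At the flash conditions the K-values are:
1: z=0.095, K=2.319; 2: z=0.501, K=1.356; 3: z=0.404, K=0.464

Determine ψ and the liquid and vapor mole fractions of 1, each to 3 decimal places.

ψ = 0.276, x_1 = 0.070, y_1 = 0.161

Rachford–Rice: g(ψ) = Σ zᵢ(Kᵢ−1)/(1+ψ(Kᵢ−1)) = 0.
Feasibility: ΣzᵢKᵢ = 1.087, Σzᵢ/Kᵢ = 1.281 — both > 1, two phases present.
Iterate (Newton) starting at ψ = 0.49:
  ψ = 0.490: g = -0.0657, g' = -0.320 → ψ = 0.285
  ψ = 0.285: g = -0.0026, g' = -0.301 → ψ = 0.276
Converged at ψ = 0.276.
Compositions from xᵢ = zᵢ/(1+ψ(Kᵢ−1)), yᵢ = Kᵢxᵢ:
  1: x = 0.070, y = 0.161
  2: x = 0.456, y = 0.618
  3: x = 0.474, y = 0.220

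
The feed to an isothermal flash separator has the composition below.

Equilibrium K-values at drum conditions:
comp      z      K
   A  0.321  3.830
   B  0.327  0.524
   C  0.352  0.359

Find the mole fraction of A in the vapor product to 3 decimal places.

Rachford–Rice: g(V/F) = Σ zᵢ(Kᵢ−1)/(1+V/F(Kᵢ−1)) = 0.
Feasibility: ΣzᵢKᵢ = 1.527, Σzᵢ/Kᵢ = 1.688 — both > 1, two phases present.
Newton iteration, V/F⁰ = 0.5:
  V/F = 0.500: g = -0.1602, g' = -0.882 → V/F = 0.318
  V/F = 0.318: g = 0.0110, g' = -1.043 → V/F = 0.329
Converged at V/F = 0.329.
Compositions from xᵢ = zᵢ/(1+V/F(Kᵢ−1)), yᵢ = Kᵢxᵢ:
  A: x = 0.166, y = 0.637
  B: x = 0.388, y = 0.203
  C: x = 0.446, y = 0.160

y_A = 0.637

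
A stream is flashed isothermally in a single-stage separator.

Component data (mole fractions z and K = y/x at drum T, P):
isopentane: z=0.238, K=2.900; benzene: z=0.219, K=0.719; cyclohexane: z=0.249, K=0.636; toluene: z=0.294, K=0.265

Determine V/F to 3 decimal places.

Iterate (Newton) starting at V/F = 0.33:
  V/F = 0.330: g = -0.1782, g' = -0.665 → V/F = 0.062
  V/F = 0.062: g = 0.0227, g' = -0.914 → V/F = 0.087
  V/F = 0.087: g = 0.0006, g' = -0.867 → V/F = 0.088
Converged at V/F = 0.088.

V/F = 0.088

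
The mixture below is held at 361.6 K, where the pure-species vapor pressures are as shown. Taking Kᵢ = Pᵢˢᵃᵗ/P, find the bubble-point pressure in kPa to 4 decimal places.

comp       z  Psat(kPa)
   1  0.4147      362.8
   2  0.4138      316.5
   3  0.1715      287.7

At the bubble point ψ → 0, so ΣzᵢKᵢ = 1 with Kᵢ = Pᵢˢᵃᵗ/P ⇒ P = ΣzᵢPᵢˢᵃᵗ.
P = 0.4147·362.8 + 0.4138·316.5 + 0.1715·287.7 = 330.7614 kPa

Pbub = 330.7614 kPa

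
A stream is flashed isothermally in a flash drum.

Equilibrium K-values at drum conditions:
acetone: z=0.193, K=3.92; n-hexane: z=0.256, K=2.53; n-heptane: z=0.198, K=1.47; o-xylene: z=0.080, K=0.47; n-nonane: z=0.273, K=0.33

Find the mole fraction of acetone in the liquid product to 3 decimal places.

x_acetone = 0.061

Newton iteration, ψ⁰ = 0.36:
  ψ = 0.360: g = 0.3135, g' = -0.919 → ψ = 0.701
  ψ = 0.701: g = 0.0317, g' = -0.834 → ψ = 0.739
  ψ = 0.739: g = -0.0005, g' = -0.863 → ψ = 0.738
Converged at ψ = 0.738.
Compositions from xᵢ = zᵢ/(1+ψ(Kᵢ−1)), yᵢ = Kᵢxᵢ:
  acetone: x = 0.061, y = 0.240
  n-hexane: x = 0.120, y = 0.304
  n-heptane: x = 0.147, y = 0.216
  o-xylene: x = 0.131, y = 0.062
  n-nonane: x = 0.540, y = 0.178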